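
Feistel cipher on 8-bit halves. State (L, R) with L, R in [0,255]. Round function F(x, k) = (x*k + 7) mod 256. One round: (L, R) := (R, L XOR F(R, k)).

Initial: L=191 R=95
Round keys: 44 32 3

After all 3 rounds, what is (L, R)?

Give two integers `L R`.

Round 1 (k=44): L=95 R=228
Round 2 (k=32): L=228 R=216
Round 3 (k=3): L=216 R=107

Answer: 216 107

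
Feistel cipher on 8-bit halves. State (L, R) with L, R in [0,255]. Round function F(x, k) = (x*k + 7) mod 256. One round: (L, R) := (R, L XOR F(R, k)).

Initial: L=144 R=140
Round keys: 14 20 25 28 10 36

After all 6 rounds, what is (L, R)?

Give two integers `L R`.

Round 1 (k=14): L=140 R=63
Round 2 (k=20): L=63 R=127
Round 3 (k=25): L=127 R=81
Round 4 (k=28): L=81 R=156
Round 5 (k=10): L=156 R=78
Round 6 (k=36): L=78 R=99

Answer: 78 99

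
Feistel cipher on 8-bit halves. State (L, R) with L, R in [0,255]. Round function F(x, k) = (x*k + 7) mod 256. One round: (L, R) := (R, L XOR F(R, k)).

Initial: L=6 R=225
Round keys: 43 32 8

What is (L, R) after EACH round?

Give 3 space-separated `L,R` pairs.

Round 1 (k=43): L=225 R=212
Round 2 (k=32): L=212 R=102
Round 3 (k=8): L=102 R=227

Answer: 225,212 212,102 102,227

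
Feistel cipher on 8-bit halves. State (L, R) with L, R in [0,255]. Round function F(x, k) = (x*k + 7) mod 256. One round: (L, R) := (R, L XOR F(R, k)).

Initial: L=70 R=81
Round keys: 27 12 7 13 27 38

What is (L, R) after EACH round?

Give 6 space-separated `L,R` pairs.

Round 1 (k=27): L=81 R=212
Round 2 (k=12): L=212 R=166
Round 3 (k=7): L=166 R=69
Round 4 (k=13): L=69 R=46
Round 5 (k=27): L=46 R=164
Round 6 (k=38): L=164 R=113

Answer: 81,212 212,166 166,69 69,46 46,164 164,113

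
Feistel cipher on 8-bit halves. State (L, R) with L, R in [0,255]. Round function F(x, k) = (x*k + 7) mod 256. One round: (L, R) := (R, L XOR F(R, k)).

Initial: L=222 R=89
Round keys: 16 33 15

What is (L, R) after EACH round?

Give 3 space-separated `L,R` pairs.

Round 1 (k=16): L=89 R=73
Round 2 (k=33): L=73 R=41
Round 3 (k=15): L=41 R=39

Answer: 89,73 73,41 41,39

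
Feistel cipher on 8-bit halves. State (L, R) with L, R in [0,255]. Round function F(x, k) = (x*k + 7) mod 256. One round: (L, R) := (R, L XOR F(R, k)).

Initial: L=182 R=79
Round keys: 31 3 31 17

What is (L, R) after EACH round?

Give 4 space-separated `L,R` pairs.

Answer: 79,46 46,222 222,199 199,224

Derivation:
Round 1 (k=31): L=79 R=46
Round 2 (k=3): L=46 R=222
Round 3 (k=31): L=222 R=199
Round 4 (k=17): L=199 R=224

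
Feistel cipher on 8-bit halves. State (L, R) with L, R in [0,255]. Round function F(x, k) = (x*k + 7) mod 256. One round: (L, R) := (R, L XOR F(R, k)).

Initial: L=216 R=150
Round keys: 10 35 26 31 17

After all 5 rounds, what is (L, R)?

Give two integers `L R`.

Answer: 49 0

Derivation:
Round 1 (k=10): L=150 R=59
Round 2 (k=35): L=59 R=142
Round 3 (k=26): L=142 R=72
Round 4 (k=31): L=72 R=49
Round 5 (k=17): L=49 R=0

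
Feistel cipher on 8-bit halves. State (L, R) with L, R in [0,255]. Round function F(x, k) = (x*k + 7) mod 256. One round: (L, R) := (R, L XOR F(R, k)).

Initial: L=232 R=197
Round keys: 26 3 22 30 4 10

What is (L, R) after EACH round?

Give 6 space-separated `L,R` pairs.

Round 1 (k=26): L=197 R=225
Round 2 (k=3): L=225 R=111
Round 3 (k=22): L=111 R=112
Round 4 (k=30): L=112 R=72
Round 5 (k=4): L=72 R=87
Round 6 (k=10): L=87 R=37

Answer: 197,225 225,111 111,112 112,72 72,87 87,37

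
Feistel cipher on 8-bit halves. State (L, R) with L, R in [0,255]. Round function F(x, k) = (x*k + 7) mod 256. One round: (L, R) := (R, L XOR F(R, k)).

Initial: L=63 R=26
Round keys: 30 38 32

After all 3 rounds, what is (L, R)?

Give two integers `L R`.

Answer: 149 139

Derivation:
Round 1 (k=30): L=26 R=44
Round 2 (k=38): L=44 R=149
Round 3 (k=32): L=149 R=139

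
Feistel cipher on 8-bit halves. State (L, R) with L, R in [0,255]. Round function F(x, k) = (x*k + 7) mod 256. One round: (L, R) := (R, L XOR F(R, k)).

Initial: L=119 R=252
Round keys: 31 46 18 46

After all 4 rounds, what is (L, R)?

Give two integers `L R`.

Round 1 (k=31): L=252 R=252
Round 2 (k=46): L=252 R=179
Round 3 (k=18): L=179 R=97
Round 4 (k=46): L=97 R=198

Answer: 97 198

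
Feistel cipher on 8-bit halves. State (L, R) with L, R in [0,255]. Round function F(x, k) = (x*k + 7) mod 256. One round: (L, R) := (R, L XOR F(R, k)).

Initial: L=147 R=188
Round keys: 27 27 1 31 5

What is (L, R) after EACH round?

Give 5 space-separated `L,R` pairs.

Answer: 188,72 72,35 35,98 98,198 198,135

Derivation:
Round 1 (k=27): L=188 R=72
Round 2 (k=27): L=72 R=35
Round 3 (k=1): L=35 R=98
Round 4 (k=31): L=98 R=198
Round 5 (k=5): L=198 R=135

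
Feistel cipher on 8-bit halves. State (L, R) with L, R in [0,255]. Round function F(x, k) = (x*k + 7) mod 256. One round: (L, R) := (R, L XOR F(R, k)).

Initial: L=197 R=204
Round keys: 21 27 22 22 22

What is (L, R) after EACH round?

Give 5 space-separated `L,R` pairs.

Answer: 204,6 6,101 101,179 179,12 12,188

Derivation:
Round 1 (k=21): L=204 R=6
Round 2 (k=27): L=6 R=101
Round 3 (k=22): L=101 R=179
Round 4 (k=22): L=179 R=12
Round 5 (k=22): L=12 R=188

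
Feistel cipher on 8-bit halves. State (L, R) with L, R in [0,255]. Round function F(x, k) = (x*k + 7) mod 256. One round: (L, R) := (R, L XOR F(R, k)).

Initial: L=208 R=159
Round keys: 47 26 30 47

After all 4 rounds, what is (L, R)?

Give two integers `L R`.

Answer: 31 176

Derivation:
Round 1 (k=47): L=159 R=232
Round 2 (k=26): L=232 R=8
Round 3 (k=30): L=8 R=31
Round 4 (k=47): L=31 R=176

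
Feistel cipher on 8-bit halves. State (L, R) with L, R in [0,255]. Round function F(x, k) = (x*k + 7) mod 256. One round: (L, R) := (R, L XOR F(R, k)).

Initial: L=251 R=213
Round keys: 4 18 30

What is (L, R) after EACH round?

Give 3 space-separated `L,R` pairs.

Answer: 213,160 160,146 146,131

Derivation:
Round 1 (k=4): L=213 R=160
Round 2 (k=18): L=160 R=146
Round 3 (k=30): L=146 R=131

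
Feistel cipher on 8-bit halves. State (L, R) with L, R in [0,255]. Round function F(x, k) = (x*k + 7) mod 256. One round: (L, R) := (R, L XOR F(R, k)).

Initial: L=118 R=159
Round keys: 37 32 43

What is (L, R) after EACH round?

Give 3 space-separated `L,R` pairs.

Answer: 159,116 116,24 24,123

Derivation:
Round 1 (k=37): L=159 R=116
Round 2 (k=32): L=116 R=24
Round 3 (k=43): L=24 R=123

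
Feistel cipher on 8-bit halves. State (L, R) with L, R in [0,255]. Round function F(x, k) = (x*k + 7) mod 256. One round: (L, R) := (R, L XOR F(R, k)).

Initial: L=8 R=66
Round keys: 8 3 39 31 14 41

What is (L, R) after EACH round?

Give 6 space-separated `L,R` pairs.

Round 1 (k=8): L=66 R=31
Round 2 (k=3): L=31 R=38
Round 3 (k=39): L=38 R=206
Round 4 (k=31): L=206 R=223
Round 5 (k=14): L=223 R=247
Round 6 (k=41): L=247 R=73

Answer: 66,31 31,38 38,206 206,223 223,247 247,73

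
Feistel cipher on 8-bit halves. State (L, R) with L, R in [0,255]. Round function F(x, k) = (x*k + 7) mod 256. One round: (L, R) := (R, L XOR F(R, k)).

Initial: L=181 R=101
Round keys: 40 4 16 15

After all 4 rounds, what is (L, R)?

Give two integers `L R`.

Answer: 221 112

Derivation:
Round 1 (k=40): L=101 R=122
Round 2 (k=4): L=122 R=138
Round 3 (k=16): L=138 R=221
Round 4 (k=15): L=221 R=112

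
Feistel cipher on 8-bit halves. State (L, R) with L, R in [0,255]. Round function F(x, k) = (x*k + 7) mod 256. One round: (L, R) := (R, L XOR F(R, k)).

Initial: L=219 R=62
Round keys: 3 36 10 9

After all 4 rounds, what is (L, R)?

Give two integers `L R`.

Round 1 (k=3): L=62 R=26
Round 2 (k=36): L=26 R=145
Round 3 (k=10): L=145 R=171
Round 4 (k=9): L=171 R=155

Answer: 171 155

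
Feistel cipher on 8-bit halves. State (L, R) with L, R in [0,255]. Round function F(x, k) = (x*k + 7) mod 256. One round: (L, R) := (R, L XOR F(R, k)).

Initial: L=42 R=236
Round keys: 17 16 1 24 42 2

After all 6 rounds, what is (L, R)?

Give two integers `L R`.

Round 1 (k=17): L=236 R=153
Round 2 (k=16): L=153 R=123
Round 3 (k=1): L=123 R=27
Round 4 (k=24): L=27 R=244
Round 5 (k=42): L=244 R=20
Round 6 (k=2): L=20 R=219

Answer: 20 219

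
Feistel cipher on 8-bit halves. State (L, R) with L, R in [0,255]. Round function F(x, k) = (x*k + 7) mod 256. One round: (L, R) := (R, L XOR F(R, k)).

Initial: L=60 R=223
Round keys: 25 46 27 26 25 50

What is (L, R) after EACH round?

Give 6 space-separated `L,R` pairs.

Answer: 223,242 242,92 92,73 73,45 45,37 37,108

Derivation:
Round 1 (k=25): L=223 R=242
Round 2 (k=46): L=242 R=92
Round 3 (k=27): L=92 R=73
Round 4 (k=26): L=73 R=45
Round 5 (k=25): L=45 R=37
Round 6 (k=50): L=37 R=108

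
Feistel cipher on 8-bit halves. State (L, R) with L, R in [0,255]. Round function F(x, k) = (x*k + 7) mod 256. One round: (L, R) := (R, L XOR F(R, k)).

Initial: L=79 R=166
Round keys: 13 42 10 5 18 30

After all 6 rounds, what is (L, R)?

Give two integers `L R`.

Round 1 (k=13): L=166 R=58
Round 2 (k=42): L=58 R=45
Round 3 (k=10): L=45 R=243
Round 4 (k=5): L=243 R=235
Round 5 (k=18): L=235 R=126
Round 6 (k=30): L=126 R=32

Answer: 126 32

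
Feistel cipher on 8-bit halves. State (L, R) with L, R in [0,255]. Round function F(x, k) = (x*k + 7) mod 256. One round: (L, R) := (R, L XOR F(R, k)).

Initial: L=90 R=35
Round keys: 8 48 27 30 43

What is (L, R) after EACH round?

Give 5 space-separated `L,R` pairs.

Answer: 35,69 69,212 212,38 38,175 175,74

Derivation:
Round 1 (k=8): L=35 R=69
Round 2 (k=48): L=69 R=212
Round 3 (k=27): L=212 R=38
Round 4 (k=30): L=38 R=175
Round 5 (k=43): L=175 R=74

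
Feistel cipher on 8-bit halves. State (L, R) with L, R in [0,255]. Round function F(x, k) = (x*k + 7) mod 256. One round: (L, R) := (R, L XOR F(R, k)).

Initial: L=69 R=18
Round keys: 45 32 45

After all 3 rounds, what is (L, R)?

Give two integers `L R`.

Round 1 (k=45): L=18 R=116
Round 2 (k=32): L=116 R=149
Round 3 (k=45): L=149 R=76

Answer: 149 76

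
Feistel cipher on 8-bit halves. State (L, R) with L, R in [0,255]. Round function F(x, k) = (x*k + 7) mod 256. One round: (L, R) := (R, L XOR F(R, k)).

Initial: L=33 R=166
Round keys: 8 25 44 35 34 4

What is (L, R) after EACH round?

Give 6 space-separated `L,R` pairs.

Answer: 166,22 22,139 139,253 253,21 21,44 44,162

Derivation:
Round 1 (k=8): L=166 R=22
Round 2 (k=25): L=22 R=139
Round 3 (k=44): L=139 R=253
Round 4 (k=35): L=253 R=21
Round 5 (k=34): L=21 R=44
Round 6 (k=4): L=44 R=162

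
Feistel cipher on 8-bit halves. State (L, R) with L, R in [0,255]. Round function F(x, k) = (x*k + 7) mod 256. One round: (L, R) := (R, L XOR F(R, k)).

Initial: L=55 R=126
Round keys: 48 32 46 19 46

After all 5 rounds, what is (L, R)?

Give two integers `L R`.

Answer: 47 44

Derivation:
Round 1 (k=48): L=126 R=144
Round 2 (k=32): L=144 R=121
Round 3 (k=46): L=121 R=85
Round 4 (k=19): L=85 R=47
Round 5 (k=46): L=47 R=44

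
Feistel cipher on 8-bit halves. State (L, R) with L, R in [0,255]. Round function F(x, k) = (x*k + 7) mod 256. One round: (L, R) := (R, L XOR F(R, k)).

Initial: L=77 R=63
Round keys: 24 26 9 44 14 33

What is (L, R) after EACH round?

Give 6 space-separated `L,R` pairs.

Answer: 63,162 162,68 68,201 201,215 215,0 0,208

Derivation:
Round 1 (k=24): L=63 R=162
Round 2 (k=26): L=162 R=68
Round 3 (k=9): L=68 R=201
Round 4 (k=44): L=201 R=215
Round 5 (k=14): L=215 R=0
Round 6 (k=33): L=0 R=208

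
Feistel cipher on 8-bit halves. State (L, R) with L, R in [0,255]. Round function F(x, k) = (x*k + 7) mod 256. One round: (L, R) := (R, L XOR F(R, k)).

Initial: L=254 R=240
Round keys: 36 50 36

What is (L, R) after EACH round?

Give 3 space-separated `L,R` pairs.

Answer: 240,57 57,217 217,178

Derivation:
Round 1 (k=36): L=240 R=57
Round 2 (k=50): L=57 R=217
Round 3 (k=36): L=217 R=178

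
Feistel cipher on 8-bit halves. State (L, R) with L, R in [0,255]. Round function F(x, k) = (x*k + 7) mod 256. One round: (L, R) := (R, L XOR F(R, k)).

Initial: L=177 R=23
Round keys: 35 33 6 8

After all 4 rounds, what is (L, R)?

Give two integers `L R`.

Answer: 100 116

Derivation:
Round 1 (k=35): L=23 R=157
Round 2 (k=33): L=157 R=83
Round 3 (k=6): L=83 R=100
Round 4 (k=8): L=100 R=116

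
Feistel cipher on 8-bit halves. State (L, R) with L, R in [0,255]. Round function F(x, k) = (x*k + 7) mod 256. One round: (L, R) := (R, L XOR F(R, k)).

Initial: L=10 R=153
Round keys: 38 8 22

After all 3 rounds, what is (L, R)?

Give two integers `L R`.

Round 1 (k=38): L=153 R=183
Round 2 (k=8): L=183 R=38
Round 3 (k=22): L=38 R=252

Answer: 38 252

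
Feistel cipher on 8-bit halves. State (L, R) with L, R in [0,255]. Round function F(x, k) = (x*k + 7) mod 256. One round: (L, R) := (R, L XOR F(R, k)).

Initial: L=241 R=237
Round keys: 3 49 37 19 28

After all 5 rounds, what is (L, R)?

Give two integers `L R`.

Round 1 (k=3): L=237 R=63
Round 2 (k=49): L=63 R=251
Round 3 (k=37): L=251 R=113
Round 4 (k=19): L=113 R=145
Round 5 (k=28): L=145 R=146

Answer: 145 146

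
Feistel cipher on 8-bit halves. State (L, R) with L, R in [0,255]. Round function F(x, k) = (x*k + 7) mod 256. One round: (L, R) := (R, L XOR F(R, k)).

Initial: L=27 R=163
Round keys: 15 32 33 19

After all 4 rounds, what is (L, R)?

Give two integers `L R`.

Answer: 68 87

Derivation:
Round 1 (k=15): L=163 R=143
Round 2 (k=32): L=143 R=68
Round 3 (k=33): L=68 R=68
Round 4 (k=19): L=68 R=87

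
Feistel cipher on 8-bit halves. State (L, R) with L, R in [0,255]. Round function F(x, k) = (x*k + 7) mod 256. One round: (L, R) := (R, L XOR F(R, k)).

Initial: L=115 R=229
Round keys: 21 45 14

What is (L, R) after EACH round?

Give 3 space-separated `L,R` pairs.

Round 1 (k=21): L=229 R=163
Round 2 (k=45): L=163 R=75
Round 3 (k=14): L=75 R=130

Answer: 229,163 163,75 75,130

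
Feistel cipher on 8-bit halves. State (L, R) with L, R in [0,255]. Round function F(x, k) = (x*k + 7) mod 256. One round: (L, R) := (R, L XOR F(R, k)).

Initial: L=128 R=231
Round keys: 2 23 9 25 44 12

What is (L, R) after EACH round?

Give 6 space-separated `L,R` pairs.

Answer: 231,85 85,77 77,233 233,133 133,10 10,250

Derivation:
Round 1 (k=2): L=231 R=85
Round 2 (k=23): L=85 R=77
Round 3 (k=9): L=77 R=233
Round 4 (k=25): L=233 R=133
Round 5 (k=44): L=133 R=10
Round 6 (k=12): L=10 R=250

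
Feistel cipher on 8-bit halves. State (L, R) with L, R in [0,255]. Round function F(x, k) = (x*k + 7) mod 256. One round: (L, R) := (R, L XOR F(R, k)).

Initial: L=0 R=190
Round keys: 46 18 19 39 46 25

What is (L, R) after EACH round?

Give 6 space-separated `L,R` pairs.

Round 1 (k=46): L=190 R=43
Round 2 (k=18): L=43 R=179
Round 3 (k=19): L=179 R=123
Round 4 (k=39): L=123 R=119
Round 5 (k=46): L=119 R=18
Round 6 (k=25): L=18 R=190

Answer: 190,43 43,179 179,123 123,119 119,18 18,190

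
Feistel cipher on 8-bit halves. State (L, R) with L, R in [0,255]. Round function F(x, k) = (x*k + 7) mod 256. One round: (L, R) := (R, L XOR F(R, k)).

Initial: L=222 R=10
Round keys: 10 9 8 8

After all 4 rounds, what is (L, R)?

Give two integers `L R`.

Round 1 (k=10): L=10 R=181
Round 2 (k=9): L=181 R=110
Round 3 (k=8): L=110 R=194
Round 4 (k=8): L=194 R=121

Answer: 194 121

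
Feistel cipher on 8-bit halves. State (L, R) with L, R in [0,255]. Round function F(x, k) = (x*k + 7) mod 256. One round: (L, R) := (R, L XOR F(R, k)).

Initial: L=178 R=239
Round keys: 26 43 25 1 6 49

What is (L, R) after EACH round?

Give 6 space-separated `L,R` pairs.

Answer: 239,255 255,51 51,253 253,55 55,172 172,196

Derivation:
Round 1 (k=26): L=239 R=255
Round 2 (k=43): L=255 R=51
Round 3 (k=25): L=51 R=253
Round 4 (k=1): L=253 R=55
Round 5 (k=6): L=55 R=172
Round 6 (k=49): L=172 R=196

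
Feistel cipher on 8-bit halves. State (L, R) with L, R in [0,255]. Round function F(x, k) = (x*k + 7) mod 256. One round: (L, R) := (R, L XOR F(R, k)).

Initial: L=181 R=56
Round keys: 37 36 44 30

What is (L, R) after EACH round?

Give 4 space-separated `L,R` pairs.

Round 1 (k=37): L=56 R=170
Round 2 (k=36): L=170 R=215
Round 3 (k=44): L=215 R=81
Round 4 (k=30): L=81 R=82

Answer: 56,170 170,215 215,81 81,82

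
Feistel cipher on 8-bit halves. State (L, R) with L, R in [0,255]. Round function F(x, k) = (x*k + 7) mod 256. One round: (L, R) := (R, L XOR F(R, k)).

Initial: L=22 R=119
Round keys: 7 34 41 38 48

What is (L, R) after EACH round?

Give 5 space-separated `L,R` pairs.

Round 1 (k=7): L=119 R=94
Round 2 (k=34): L=94 R=244
Round 3 (k=41): L=244 R=69
Round 4 (k=38): L=69 R=177
Round 5 (k=48): L=177 R=114

Answer: 119,94 94,244 244,69 69,177 177,114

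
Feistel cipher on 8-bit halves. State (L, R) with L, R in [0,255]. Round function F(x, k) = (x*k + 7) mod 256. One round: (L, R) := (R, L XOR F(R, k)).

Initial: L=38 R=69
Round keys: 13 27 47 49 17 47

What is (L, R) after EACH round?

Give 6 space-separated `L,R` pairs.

Answer: 69,174 174,36 36,13 13,160 160,170 170,157

Derivation:
Round 1 (k=13): L=69 R=174
Round 2 (k=27): L=174 R=36
Round 3 (k=47): L=36 R=13
Round 4 (k=49): L=13 R=160
Round 5 (k=17): L=160 R=170
Round 6 (k=47): L=170 R=157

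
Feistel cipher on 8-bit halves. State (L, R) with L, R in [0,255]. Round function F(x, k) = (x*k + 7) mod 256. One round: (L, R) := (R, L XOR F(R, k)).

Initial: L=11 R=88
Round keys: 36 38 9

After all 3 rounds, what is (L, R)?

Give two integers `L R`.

Answer: 87 122

Derivation:
Round 1 (k=36): L=88 R=108
Round 2 (k=38): L=108 R=87
Round 3 (k=9): L=87 R=122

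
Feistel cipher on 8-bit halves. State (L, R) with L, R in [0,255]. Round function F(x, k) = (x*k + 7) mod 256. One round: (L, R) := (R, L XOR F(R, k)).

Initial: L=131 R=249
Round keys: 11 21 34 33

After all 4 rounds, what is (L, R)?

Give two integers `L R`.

Answer: 120 50

Derivation:
Round 1 (k=11): L=249 R=57
Round 2 (k=21): L=57 R=77
Round 3 (k=34): L=77 R=120
Round 4 (k=33): L=120 R=50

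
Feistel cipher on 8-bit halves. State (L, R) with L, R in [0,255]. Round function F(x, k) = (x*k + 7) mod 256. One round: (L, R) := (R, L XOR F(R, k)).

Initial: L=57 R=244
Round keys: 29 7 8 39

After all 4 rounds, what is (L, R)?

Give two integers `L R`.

Answer: 29 131

Derivation:
Round 1 (k=29): L=244 R=146
Round 2 (k=7): L=146 R=241
Round 3 (k=8): L=241 R=29
Round 4 (k=39): L=29 R=131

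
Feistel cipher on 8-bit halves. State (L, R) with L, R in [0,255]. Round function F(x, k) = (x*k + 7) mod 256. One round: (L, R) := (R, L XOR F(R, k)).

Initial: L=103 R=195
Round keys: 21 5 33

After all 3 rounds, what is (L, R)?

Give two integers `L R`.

Round 1 (k=21): L=195 R=97
Round 2 (k=5): L=97 R=47
Round 3 (k=33): L=47 R=119

Answer: 47 119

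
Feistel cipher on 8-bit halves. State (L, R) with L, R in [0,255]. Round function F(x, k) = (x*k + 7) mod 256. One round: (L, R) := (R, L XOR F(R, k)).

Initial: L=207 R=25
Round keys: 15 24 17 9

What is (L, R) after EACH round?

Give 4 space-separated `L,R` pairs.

Round 1 (k=15): L=25 R=177
Round 2 (k=24): L=177 R=134
Round 3 (k=17): L=134 R=92
Round 4 (k=9): L=92 R=197

Answer: 25,177 177,134 134,92 92,197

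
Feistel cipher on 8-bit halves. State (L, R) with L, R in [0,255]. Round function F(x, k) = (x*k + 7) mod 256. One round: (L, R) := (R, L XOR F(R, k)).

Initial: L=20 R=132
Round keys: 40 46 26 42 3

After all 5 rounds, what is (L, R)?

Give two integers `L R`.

Answer: 126 91

Derivation:
Round 1 (k=40): L=132 R=179
Round 2 (k=46): L=179 R=181
Round 3 (k=26): L=181 R=218
Round 4 (k=42): L=218 R=126
Round 5 (k=3): L=126 R=91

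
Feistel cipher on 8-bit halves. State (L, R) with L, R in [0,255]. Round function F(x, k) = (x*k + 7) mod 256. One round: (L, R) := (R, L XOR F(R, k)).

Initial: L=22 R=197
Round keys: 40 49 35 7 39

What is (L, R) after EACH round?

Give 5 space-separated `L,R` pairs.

Answer: 197,217 217,85 85,127 127,213 213,5

Derivation:
Round 1 (k=40): L=197 R=217
Round 2 (k=49): L=217 R=85
Round 3 (k=35): L=85 R=127
Round 4 (k=7): L=127 R=213
Round 5 (k=39): L=213 R=5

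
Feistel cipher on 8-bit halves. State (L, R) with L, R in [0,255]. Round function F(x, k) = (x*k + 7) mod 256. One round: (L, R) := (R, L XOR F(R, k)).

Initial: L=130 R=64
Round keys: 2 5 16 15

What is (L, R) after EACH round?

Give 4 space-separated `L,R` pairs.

Answer: 64,5 5,96 96,2 2,69

Derivation:
Round 1 (k=2): L=64 R=5
Round 2 (k=5): L=5 R=96
Round 3 (k=16): L=96 R=2
Round 4 (k=15): L=2 R=69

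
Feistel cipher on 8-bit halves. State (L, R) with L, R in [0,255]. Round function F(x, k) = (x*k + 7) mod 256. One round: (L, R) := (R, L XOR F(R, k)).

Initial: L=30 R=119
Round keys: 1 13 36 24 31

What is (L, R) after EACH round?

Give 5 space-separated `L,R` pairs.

Round 1 (k=1): L=119 R=96
Round 2 (k=13): L=96 R=144
Round 3 (k=36): L=144 R=39
Round 4 (k=24): L=39 R=63
Round 5 (k=31): L=63 R=143

Answer: 119,96 96,144 144,39 39,63 63,143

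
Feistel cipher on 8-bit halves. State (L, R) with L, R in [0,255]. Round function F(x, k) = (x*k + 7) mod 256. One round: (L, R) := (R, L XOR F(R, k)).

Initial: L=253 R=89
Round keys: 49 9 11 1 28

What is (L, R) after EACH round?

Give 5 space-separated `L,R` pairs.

Answer: 89,237 237,5 5,211 211,223 223,184

Derivation:
Round 1 (k=49): L=89 R=237
Round 2 (k=9): L=237 R=5
Round 3 (k=11): L=5 R=211
Round 4 (k=1): L=211 R=223
Round 5 (k=28): L=223 R=184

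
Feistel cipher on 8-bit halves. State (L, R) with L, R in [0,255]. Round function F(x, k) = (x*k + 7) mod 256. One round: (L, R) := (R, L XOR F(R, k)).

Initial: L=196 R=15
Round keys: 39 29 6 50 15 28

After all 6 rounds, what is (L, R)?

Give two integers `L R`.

Answer: 165 250

Derivation:
Round 1 (k=39): L=15 R=148
Round 2 (k=29): L=148 R=196
Round 3 (k=6): L=196 R=11
Round 4 (k=50): L=11 R=233
Round 5 (k=15): L=233 R=165
Round 6 (k=28): L=165 R=250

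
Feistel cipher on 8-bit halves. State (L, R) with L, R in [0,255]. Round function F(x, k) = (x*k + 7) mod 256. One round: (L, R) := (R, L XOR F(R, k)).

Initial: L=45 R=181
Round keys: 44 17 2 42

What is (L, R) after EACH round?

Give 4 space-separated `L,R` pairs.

Answer: 181,14 14,64 64,137 137,193

Derivation:
Round 1 (k=44): L=181 R=14
Round 2 (k=17): L=14 R=64
Round 3 (k=2): L=64 R=137
Round 4 (k=42): L=137 R=193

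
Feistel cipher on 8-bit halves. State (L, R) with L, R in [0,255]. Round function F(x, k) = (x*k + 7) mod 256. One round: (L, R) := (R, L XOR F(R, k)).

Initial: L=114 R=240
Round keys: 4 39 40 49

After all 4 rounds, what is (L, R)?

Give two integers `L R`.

Round 1 (k=4): L=240 R=181
Round 2 (k=39): L=181 R=106
Round 3 (k=40): L=106 R=34
Round 4 (k=49): L=34 R=227

Answer: 34 227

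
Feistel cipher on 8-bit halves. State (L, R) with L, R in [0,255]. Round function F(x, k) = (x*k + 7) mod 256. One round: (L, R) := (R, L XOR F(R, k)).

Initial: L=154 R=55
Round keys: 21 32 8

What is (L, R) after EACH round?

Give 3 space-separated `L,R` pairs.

Answer: 55,16 16,48 48,151

Derivation:
Round 1 (k=21): L=55 R=16
Round 2 (k=32): L=16 R=48
Round 3 (k=8): L=48 R=151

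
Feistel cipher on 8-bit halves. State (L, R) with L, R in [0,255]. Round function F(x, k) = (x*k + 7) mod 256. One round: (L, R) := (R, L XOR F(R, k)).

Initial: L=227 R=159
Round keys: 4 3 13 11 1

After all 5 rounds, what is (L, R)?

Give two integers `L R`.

Answer: 4 52

Derivation:
Round 1 (k=4): L=159 R=96
Round 2 (k=3): L=96 R=184
Round 3 (k=13): L=184 R=63
Round 4 (k=11): L=63 R=4
Round 5 (k=1): L=4 R=52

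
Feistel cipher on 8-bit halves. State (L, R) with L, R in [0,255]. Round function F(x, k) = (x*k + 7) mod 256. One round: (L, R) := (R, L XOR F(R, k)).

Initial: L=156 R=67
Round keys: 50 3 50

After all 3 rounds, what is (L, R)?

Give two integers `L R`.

Round 1 (k=50): L=67 R=129
Round 2 (k=3): L=129 R=201
Round 3 (k=50): L=201 R=200

Answer: 201 200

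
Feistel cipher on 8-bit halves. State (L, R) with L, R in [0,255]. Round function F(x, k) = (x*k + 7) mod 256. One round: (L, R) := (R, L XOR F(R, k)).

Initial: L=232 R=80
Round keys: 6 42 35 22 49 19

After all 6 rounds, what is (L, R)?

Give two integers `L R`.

Round 1 (k=6): L=80 R=15
Round 2 (k=42): L=15 R=45
Round 3 (k=35): L=45 R=33
Round 4 (k=22): L=33 R=240
Round 5 (k=49): L=240 R=214
Round 6 (k=19): L=214 R=25

Answer: 214 25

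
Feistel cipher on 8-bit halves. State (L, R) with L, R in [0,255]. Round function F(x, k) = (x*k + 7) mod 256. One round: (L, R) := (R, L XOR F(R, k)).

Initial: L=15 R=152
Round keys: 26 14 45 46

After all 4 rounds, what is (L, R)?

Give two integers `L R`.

Round 1 (k=26): L=152 R=120
Round 2 (k=14): L=120 R=15
Round 3 (k=45): L=15 R=210
Round 4 (k=46): L=210 R=204

Answer: 210 204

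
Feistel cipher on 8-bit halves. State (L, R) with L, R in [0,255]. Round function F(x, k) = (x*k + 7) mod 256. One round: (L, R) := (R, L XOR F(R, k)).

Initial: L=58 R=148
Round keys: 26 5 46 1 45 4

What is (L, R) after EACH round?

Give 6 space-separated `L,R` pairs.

Answer: 148,53 53,132 132,138 138,21 21,50 50,218

Derivation:
Round 1 (k=26): L=148 R=53
Round 2 (k=5): L=53 R=132
Round 3 (k=46): L=132 R=138
Round 4 (k=1): L=138 R=21
Round 5 (k=45): L=21 R=50
Round 6 (k=4): L=50 R=218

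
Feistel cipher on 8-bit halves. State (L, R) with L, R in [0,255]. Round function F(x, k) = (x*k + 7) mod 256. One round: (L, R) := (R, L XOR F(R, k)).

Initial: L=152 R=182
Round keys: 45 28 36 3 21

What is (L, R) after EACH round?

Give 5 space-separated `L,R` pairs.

Round 1 (k=45): L=182 R=157
Round 2 (k=28): L=157 R=133
Round 3 (k=36): L=133 R=38
Round 4 (k=3): L=38 R=252
Round 5 (k=21): L=252 R=149

Answer: 182,157 157,133 133,38 38,252 252,149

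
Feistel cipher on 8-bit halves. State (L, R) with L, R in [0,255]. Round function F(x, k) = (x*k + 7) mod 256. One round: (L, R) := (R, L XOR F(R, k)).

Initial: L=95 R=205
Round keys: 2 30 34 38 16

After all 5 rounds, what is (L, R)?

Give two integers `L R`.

Round 1 (k=2): L=205 R=254
Round 2 (k=30): L=254 R=6
Round 3 (k=34): L=6 R=45
Round 4 (k=38): L=45 R=179
Round 5 (k=16): L=179 R=26

Answer: 179 26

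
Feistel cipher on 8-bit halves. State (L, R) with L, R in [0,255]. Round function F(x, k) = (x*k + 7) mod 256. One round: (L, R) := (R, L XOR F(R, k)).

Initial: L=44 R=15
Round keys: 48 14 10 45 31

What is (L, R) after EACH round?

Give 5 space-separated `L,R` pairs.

Answer: 15,251 251,206 206,232 232,1 1,206

Derivation:
Round 1 (k=48): L=15 R=251
Round 2 (k=14): L=251 R=206
Round 3 (k=10): L=206 R=232
Round 4 (k=45): L=232 R=1
Round 5 (k=31): L=1 R=206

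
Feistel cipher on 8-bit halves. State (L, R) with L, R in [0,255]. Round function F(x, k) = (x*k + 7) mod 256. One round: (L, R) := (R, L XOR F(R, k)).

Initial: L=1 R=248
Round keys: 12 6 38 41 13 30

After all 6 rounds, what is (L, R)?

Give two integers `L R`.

Answer: 143 132

Derivation:
Round 1 (k=12): L=248 R=166
Round 2 (k=6): L=166 R=19
Round 3 (k=38): L=19 R=127
Round 4 (k=41): L=127 R=77
Round 5 (k=13): L=77 R=143
Round 6 (k=30): L=143 R=132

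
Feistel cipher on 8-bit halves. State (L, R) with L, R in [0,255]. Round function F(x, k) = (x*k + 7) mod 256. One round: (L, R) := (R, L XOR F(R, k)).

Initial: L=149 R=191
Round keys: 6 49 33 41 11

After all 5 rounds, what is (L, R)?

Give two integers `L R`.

Round 1 (k=6): L=191 R=20
Round 2 (k=49): L=20 R=100
Round 3 (k=33): L=100 R=255
Round 4 (k=41): L=255 R=186
Round 5 (k=11): L=186 R=250

Answer: 186 250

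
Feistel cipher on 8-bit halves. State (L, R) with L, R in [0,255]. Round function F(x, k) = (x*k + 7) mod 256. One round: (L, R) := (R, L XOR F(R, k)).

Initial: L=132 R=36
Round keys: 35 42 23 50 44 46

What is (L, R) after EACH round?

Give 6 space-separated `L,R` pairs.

Round 1 (k=35): L=36 R=119
Round 2 (k=42): L=119 R=169
Round 3 (k=23): L=169 R=65
Round 4 (k=50): L=65 R=16
Round 5 (k=44): L=16 R=134
Round 6 (k=46): L=134 R=11

Answer: 36,119 119,169 169,65 65,16 16,134 134,11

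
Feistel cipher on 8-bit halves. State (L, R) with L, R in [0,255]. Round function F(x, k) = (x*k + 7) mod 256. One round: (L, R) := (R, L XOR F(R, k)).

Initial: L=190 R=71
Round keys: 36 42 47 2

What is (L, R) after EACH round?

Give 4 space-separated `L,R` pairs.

Round 1 (k=36): L=71 R=189
Round 2 (k=42): L=189 R=78
Round 3 (k=47): L=78 R=228
Round 4 (k=2): L=228 R=129

Answer: 71,189 189,78 78,228 228,129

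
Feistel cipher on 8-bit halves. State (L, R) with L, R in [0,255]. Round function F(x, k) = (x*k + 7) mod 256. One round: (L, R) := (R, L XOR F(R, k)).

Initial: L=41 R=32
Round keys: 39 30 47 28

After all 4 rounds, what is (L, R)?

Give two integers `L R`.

Round 1 (k=39): L=32 R=206
Round 2 (k=30): L=206 R=11
Round 3 (k=47): L=11 R=194
Round 4 (k=28): L=194 R=52

Answer: 194 52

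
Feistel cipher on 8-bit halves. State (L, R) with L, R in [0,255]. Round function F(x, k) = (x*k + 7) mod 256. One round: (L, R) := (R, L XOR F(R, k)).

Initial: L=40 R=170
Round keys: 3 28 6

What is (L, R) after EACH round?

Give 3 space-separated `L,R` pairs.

Answer: 170,45 45,89 89,48

Derivation:
Round 1 (k=3): L=170 R=45
Round 2 (k=28): L=45 R=89
Round 3 (k=6): L=89 R=48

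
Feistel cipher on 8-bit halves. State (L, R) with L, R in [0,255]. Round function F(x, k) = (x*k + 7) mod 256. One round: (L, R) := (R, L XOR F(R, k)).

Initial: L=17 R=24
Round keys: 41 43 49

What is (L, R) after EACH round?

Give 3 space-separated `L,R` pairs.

Answer: 24,206 206,185 185,190

Derivation:
Round 1 (k=41): L=24 R=206
Round 2 (k=43): L=206 R=185
Round 3 (k=49): L=185 R=190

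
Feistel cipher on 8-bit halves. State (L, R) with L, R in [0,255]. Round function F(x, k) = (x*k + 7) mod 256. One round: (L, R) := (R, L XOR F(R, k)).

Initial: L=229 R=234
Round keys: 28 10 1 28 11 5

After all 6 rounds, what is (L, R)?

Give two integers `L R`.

Answer: 195 8

Derivation:
Round 1 (k=28): L=234 R=122
Round 2 (k=10): L=122 R=33
Round 3 (k=1): L=33 R=82
Round 4 (k=28): L=82 R=222
Round 5 (k=11): L=222 R=195
Round 6 (k=5): L=195 R=8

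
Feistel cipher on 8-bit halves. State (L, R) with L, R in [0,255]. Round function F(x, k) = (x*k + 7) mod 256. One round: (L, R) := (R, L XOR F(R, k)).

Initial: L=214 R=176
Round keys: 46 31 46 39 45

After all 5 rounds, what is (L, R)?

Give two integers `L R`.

Answer: 43 252

Derivation:
Round 1 (k=46): L=176 R=113
Round 2 (k=31): L=113 R=6
Round 3 (k=46): L=6 R=106
Round 4 (k=39): L=106 R=43
Round 5 (k=45): L=43 R=252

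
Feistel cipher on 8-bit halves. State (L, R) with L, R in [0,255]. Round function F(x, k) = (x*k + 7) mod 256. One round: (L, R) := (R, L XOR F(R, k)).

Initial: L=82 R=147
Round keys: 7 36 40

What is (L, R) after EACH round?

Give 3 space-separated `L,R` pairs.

Round 1 (k=7): L=147 R=94
Round 2 (k=36): L=94 R=172
Round 3 (k=40): L=172 R=185

Answer: 147,94 94,172 172,185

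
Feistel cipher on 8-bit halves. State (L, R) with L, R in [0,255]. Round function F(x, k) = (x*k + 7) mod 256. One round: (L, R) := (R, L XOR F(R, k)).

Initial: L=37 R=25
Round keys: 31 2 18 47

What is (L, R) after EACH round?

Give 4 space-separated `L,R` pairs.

Round 1 (k=31): L=25 R=43
Round 2 (k=2): L=43 R=68
Round 3 (k=18): L=68 R=228
Round 4 (k=47): L=228 R=167

Answer: 25,43 43,68 68,228 228,167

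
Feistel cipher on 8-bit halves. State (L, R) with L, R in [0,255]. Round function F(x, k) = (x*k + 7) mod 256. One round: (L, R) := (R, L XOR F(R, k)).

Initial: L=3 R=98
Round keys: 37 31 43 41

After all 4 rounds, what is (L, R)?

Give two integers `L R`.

Round 1 (k=37): L=98 R=50
Round 2 (k=31): L=50 R=119
Round 3 (k=43): L=119 R=54
Round 4 (k=41): L=54 R=218

Answer: 54 218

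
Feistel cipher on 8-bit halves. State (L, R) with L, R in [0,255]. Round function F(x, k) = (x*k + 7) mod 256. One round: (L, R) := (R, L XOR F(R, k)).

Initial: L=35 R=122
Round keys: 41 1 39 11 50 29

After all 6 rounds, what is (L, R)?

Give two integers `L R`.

Round 1 (k=41): L=122 R=178
Round 2 (k=1): L=178 R=195
Round 3 (k=39): L=195 R=14
Round 4 (k=11): L=14 R=98
Round 5 (k=50): L=98 R=37
Round 6 (k=29): L=37 R=90

Answer: 37 90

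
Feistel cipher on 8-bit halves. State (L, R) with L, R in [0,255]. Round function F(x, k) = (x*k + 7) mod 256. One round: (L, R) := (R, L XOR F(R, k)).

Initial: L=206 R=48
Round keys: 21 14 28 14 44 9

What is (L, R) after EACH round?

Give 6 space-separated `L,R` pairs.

Round 1 (k=21): L=48 R=57
Round 2 (k=14): L=57 R=21
Round 3 (k=28): L=21 R=106
Round 4 (k=14): L=106 R=198
Round 5 (k=44): L=198 R=101
Round 6 (k=9): L=101 R=82

Answer: 48,57 57,21 21,106 106,198 198,101 101,82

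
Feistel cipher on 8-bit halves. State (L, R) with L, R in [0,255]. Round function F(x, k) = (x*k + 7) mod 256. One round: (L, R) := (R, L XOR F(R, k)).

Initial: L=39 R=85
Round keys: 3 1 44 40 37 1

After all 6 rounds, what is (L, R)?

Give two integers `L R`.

Round 1 (k=3): L=85 R=33
Round 2 (k=1): L=33 R=125
Round 3 (k=44): L=125 R=162
Round 4 (k=40): L=162 R=42
Round 5 (k=37): L=42 R=187
Round 6 (k=1): L=187 R=232

Answer: 187 232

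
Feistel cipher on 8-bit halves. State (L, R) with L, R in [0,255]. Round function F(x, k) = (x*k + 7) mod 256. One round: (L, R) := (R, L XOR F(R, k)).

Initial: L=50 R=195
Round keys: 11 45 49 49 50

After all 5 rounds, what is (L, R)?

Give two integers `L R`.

Answer: 104 12

Derivation:
Round 1 (k=11): L=195 R=90
Round 2 (k=45): L=90 R=26
Round 3 (k=49): L=26 R=91
Round 4 (k=49): L=91 R=104
Round 5 (k=50): L=104 R=12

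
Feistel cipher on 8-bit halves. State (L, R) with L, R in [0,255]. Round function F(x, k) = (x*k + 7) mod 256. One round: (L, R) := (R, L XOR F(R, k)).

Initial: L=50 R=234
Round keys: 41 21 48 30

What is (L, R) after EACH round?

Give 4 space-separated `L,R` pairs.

Answer: 234,179 179,92 92,244 244,195

Derivation:
Round 1 (k=41): L=234 R=179
Round 2 (k=21): L=179 R=92
Round 3 (k=48): L=92 R=244
Round 4 (k=30): L=244 R=195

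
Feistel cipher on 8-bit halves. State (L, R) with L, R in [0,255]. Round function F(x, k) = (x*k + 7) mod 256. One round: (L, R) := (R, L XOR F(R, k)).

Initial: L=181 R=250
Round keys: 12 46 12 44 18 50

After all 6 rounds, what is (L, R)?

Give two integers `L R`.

Round 1 (k=12): L=250 R=10
Round 2 (k=46): L=10 R=41
Round 3 (k=12): L=41 R=249
Round 4 (k=44): L=249 R=250
Round 5 (k=18): L=250 R=98
Round 6 (k=50): L=98 R=209

Answer: 98 209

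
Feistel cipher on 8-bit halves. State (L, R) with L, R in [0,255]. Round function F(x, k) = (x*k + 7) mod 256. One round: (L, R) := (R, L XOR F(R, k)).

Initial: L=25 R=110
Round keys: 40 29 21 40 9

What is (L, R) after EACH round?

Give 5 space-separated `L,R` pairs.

Round 1 (k=40): L=110 R=46
Round 2 (k=29): L=46 R=83
Round 3 (k=21): L=83 R=248
Round 4 (k=40): L=248 R=148
Round 5 (k=9): L=148 R=195

Answer: 110,46 46,83 83,248 248,148 148,195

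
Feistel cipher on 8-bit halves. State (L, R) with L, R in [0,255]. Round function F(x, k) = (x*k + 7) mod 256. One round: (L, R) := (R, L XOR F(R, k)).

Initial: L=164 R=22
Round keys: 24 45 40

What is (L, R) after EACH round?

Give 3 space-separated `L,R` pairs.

Answer: 22,179 179,104 104,244

Derivation:
Round 1 (k=24): L=22 R=179
Round 2 (k=45): L=179 R=104
Round 3 (k=40): L=104 R=244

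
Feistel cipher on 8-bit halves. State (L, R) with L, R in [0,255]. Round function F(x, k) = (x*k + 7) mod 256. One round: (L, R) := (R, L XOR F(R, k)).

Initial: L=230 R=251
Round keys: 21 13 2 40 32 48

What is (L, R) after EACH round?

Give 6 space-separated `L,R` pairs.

Round 1 (k=21): L=251 R=120
Round 2 (k=13): L=120 R=228
Round 3 (k=2): L=228 R=183
Round 4 (k=40): L=183 R=123
Round 5 (k=32): L=123 R=208
Round 6 (k=48): L=208 R=124

Answer: 251,120 120,228 228,183 183,123 123,208 208,124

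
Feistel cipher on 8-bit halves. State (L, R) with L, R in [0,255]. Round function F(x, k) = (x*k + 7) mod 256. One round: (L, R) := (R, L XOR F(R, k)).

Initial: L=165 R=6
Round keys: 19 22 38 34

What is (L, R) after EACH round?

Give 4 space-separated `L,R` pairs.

Round 1 (k=19): L=6 R=220
Round 2 (k=22): L=220 R=233
Round 3 (k=38): L=233 R=65
Round 4 (k=34): L=65 R=64

Answer: 6,220 220,233 233,65 65,64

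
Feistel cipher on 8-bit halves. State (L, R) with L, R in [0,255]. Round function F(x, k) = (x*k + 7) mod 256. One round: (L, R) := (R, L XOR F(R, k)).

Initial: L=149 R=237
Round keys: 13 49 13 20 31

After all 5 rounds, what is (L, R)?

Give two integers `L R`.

Round 1 (k=13): L=237 R=133
Round 2 (k=49): L=133 R=145
Round 3 (k=13): L=145 R=225
Round 4 (k=20): L=225 R=10
Round 5 (k=31): L=10 R=220

Answer: 10 220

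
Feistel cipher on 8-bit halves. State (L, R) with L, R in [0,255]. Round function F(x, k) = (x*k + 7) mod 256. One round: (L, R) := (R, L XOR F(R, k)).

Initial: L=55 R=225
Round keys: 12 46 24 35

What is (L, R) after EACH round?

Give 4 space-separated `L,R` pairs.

Answer: 225,164 164,158 158,115 115,94

Derivation:
Round 1 (k=12): L=225 R=164
Round 2 (k=46): L=164 R=158
Round 3 (k=24): L=158 R=115
Round 4 (k=35): L=115 R=94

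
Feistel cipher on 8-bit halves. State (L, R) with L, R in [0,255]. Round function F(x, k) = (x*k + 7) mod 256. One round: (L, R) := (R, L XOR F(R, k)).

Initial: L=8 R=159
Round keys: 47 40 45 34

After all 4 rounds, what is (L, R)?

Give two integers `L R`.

Round 1 (k=47): L=159 R=48
Round 2 (k=40): L=48 R=24
Round 3 (k=45): L=24 R=15
Round 4 (k=34): L=15 R=29

Answer: 15 29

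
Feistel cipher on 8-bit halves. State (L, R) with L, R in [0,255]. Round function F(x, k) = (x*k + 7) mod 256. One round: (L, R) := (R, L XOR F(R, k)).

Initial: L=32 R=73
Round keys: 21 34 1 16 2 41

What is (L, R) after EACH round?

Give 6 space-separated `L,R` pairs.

Round 1 (k=21): L=73 R=36
Round 2 (k=34): L=36 R=134
Round 3 (k=1): L=134 R=169
Round 4 (k=16): L=169 R=17
Round 5 (k=2): L=17 R=128
Round 6 (k=41): L=128 R=150

Answer: 73,36 36,134 134,169 169,17 17,128 128,150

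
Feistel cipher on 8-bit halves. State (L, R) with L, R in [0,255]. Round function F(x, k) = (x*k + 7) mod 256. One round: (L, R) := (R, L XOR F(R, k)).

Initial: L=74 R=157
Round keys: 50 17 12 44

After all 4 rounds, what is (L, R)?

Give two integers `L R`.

Round 1 (k=50): L=157 R=251
Round 2 (k=17): L=251 R=47
Round 3 (k=12): L=47 R=192
Round 4 (k=44): L=192 R=40

Answer: 192 40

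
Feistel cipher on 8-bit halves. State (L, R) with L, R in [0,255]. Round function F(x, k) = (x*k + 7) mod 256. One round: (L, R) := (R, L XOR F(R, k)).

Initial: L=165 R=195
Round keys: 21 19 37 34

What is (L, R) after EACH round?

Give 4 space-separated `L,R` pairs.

Answer: 195,163 163,227 227,117 117,114

Derivation:
Round 1 (k=21): L=195 R=163
Round 2 (k=19): L=163 R=227
Round 3 (k=37): L=227 R=117
Round 4 (k=34): L=117 R=114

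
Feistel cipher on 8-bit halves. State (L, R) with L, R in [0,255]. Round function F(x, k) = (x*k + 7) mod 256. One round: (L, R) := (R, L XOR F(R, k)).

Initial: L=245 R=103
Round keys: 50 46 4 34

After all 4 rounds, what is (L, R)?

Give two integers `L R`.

Answer: 215 149

Derivation:
Round 1 (k=50): L=103 R=208
Round 2 (k=46): L=208 R=0
Round 3 (k=4): L=0 R=215
Round 4 (k=34): L=215 R=149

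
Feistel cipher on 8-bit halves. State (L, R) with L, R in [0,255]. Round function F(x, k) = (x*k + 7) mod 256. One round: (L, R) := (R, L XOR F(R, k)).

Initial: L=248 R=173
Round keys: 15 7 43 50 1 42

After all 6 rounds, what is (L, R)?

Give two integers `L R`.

Round 1 (k=15): L=173 R=210
Round 2 (k=7): L=210 R=104
Round 3 (k=43): L=104 R=173
Round 4 (k=50): L=173 R=185
Round 5 (k=1): L=185 R=109
Round 6 (k=42): L=109 R=80

Answer: 109 80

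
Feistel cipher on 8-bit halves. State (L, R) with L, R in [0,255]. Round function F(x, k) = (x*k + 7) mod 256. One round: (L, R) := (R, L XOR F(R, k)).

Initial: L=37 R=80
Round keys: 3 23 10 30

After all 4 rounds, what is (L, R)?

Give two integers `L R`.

Answer: 203 100

Derivation:
Round 1 (k=3): L=80 R=210
Round 2 (k=23): L=210 R=181
Round 3 (k=10): L=181 R=203
Round 4 (k=30): L=203 R=100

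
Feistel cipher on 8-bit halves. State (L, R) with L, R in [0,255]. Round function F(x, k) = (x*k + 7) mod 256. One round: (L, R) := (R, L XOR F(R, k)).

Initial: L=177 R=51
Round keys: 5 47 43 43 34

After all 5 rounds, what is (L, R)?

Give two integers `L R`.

Answer: 31 42

Derivation:
Round 1 (k=5): L=51 R=183
Round 2 (k=47): L=183 R=147
Round 3 (k=43): L=147 R=15
Round 4 (k=43): L=15 R=31
Round 5 (k=34): L=31 R=42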